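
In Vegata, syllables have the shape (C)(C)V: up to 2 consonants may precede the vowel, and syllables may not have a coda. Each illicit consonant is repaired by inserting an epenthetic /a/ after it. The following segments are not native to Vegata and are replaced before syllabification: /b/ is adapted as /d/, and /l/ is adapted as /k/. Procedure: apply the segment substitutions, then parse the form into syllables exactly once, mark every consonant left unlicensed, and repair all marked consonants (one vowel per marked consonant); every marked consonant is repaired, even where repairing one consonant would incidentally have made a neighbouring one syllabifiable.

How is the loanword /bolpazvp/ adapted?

Substitution: /b/ → /d/, /l/ → /k/, giving /dokpazvp/.
Syllabifying with onset maximization leaves /z/, /v/, /p/ stranded (no codas are permitted; onsets may contain at most 2 consonants).
Inserting the epenthetic vowel yields /z/ → /za/, /v/ → /va/, /p/ → /pa/.

dokpazavapa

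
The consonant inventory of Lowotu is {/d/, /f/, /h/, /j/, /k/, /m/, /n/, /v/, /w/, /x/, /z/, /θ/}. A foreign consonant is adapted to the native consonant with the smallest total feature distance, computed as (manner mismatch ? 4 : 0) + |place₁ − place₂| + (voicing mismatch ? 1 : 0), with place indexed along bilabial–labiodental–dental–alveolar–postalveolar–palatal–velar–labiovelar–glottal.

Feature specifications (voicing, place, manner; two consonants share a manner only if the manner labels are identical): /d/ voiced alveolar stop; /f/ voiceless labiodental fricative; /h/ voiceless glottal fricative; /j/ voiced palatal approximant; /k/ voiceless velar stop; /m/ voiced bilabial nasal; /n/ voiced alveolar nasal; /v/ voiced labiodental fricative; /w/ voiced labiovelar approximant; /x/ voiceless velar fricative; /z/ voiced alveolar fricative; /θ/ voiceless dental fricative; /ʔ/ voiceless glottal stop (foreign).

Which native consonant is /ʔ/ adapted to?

k

/k/ is closest: same manner (stop), place distance 2 (glottal→velar), same voicing; total 2. Next closest is /h/ at distance 4.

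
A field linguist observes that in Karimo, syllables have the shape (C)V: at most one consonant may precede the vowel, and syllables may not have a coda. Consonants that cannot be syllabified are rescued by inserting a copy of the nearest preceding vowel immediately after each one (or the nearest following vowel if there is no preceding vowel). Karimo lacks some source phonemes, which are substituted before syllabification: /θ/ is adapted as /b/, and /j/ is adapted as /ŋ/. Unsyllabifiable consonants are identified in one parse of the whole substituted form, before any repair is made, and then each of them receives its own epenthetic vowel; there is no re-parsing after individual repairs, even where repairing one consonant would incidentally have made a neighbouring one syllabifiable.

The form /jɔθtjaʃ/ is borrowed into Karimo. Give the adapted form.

ŋɔbɔtɔŋaʃa

Substitution: /j/ → /ŋ/, /θ/ → /b/, giving /ŋɔbtŋaʃ/.
Under (C)V, the unsyllabifiable consonants are /b/, /t/, /ʃ/ (no codas are permitted; onsets are limited to one consonant).
Epenthesis after each stranded consonant: /b/ → /bɔ/, /t/ → /tɔ/, /ʃ/ → /ʃa/.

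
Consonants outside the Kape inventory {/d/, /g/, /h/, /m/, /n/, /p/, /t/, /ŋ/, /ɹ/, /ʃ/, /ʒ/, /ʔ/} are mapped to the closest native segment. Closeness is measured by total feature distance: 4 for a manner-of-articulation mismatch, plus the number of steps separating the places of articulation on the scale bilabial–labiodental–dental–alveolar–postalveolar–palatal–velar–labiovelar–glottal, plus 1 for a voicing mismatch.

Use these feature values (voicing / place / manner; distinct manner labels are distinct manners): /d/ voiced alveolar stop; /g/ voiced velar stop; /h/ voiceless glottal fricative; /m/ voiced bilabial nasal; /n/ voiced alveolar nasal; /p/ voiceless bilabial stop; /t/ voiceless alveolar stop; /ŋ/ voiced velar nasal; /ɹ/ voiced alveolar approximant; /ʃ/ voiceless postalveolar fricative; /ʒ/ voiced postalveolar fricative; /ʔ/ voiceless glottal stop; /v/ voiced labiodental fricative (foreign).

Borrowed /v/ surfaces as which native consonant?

/ʒ/ is closest: same manner (fricative), place distance 3 (labiodental→postalveolar), same voicing; total 3. Next closest is /ʃ/ at distance 4.

ʒ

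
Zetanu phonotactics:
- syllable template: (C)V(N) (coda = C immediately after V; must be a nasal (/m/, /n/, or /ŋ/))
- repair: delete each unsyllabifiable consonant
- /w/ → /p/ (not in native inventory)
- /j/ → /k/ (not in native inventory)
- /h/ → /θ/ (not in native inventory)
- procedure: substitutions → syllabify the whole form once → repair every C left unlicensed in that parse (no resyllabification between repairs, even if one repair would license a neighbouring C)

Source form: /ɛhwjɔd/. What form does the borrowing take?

Substitution: /h/ → /θ/, /w/ → /p/, /j/ → /k/, giving /ɛθpkɔd/.
Syllabifying with onset maximization leaves /θ/, /p/, /d/ stranded (only a nasal (/m/, /n/, or /ŋ/) is licensed in coda position; onsets are limited to one consonant).
Deletion applies to /θ/, /p/, /d/.

ɛkɔ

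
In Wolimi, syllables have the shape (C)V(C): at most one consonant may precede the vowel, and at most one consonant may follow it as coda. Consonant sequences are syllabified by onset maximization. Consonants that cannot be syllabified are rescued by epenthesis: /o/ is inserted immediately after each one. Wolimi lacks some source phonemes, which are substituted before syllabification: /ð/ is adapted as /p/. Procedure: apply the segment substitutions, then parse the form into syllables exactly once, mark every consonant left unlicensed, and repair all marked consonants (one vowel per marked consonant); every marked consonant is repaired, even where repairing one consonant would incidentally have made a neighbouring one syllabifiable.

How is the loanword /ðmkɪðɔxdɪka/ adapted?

pomokɪpɔxdɪka

Substitution: /ð/ → /p/, giving /pmkɪpɔxdɪka/.
The consonants /p/, /m/ cannot be parsed into a legal (C)V(C) syllable (at most one coda consonant is licensed; onsets are limited to one consonant).
Epenthesis after each stranded consonant: /p/ → /po/, /m/ → /mo/.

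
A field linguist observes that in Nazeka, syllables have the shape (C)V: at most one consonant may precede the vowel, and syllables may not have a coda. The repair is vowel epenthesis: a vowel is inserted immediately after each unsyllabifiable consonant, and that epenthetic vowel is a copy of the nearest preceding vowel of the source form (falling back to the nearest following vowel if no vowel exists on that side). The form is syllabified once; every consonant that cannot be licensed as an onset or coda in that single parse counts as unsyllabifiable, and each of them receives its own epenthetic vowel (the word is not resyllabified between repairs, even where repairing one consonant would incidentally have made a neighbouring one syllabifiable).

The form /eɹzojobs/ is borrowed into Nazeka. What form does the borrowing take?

Under (C)V, the unsyllabifiable consonants are /ɹ/, /b/, /s/ (no codas are permitted; onsets are limited to one consonant).
Each unlicensed consonant becomes the onset of a new syllable: /ɹ/ → /ɹe/, /b/ → /bo/, /s/ → /so/.

eɹezojoboso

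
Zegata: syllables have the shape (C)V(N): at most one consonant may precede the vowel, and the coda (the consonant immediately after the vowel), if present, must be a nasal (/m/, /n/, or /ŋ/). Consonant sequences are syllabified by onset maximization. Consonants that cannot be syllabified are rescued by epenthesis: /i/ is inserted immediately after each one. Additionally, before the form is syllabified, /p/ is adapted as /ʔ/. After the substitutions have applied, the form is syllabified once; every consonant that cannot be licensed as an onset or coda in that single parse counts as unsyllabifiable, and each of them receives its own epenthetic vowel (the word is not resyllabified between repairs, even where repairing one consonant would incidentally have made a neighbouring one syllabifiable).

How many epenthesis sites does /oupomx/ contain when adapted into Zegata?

1

After substitution the input is /ouʔomx/.
The unsyllabifiable consonants are /x/; each receives one epenthetic vowel.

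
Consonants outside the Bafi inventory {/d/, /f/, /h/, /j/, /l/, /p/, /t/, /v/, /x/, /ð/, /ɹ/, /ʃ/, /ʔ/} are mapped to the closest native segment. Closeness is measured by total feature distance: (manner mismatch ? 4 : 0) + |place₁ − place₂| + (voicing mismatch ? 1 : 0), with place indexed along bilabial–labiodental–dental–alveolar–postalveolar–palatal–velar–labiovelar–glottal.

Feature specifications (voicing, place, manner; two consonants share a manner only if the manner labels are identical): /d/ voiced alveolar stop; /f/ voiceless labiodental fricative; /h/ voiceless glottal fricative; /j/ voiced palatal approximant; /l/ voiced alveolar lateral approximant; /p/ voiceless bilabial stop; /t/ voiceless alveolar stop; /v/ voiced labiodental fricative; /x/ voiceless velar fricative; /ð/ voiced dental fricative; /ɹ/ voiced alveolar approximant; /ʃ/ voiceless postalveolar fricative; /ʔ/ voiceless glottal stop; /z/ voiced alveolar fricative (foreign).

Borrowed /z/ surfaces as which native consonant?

ð

/ð/ is closest: same manner (fricative), place distance 1 (alveolar→dental), same voicing; total 1. Next closest is /v/ at distance 2.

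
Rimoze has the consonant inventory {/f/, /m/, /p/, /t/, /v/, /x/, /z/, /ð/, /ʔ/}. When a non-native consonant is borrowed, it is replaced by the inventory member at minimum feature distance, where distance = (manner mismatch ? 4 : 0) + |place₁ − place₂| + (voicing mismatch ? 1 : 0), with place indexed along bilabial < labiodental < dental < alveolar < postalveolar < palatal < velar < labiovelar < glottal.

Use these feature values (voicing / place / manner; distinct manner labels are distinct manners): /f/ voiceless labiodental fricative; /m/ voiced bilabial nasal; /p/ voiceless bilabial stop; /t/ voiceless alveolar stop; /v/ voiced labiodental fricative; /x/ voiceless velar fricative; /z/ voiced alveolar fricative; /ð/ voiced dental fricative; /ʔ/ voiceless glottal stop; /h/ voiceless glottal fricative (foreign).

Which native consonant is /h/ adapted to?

x

/x/ is closest: same manner (fricative), place distance 2 (glottal→velar), same voicing; total 2. Next closest is /ʔ/ at distance 4.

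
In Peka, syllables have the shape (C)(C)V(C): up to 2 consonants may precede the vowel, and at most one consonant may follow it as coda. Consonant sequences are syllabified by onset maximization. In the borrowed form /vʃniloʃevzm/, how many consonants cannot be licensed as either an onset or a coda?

3

Under (C)(C)V(C), the unsyllabifiable consonants are /v/, /z/, /m/ (at most one coda consonant is licensed; onsets may contain at most 2 consonants).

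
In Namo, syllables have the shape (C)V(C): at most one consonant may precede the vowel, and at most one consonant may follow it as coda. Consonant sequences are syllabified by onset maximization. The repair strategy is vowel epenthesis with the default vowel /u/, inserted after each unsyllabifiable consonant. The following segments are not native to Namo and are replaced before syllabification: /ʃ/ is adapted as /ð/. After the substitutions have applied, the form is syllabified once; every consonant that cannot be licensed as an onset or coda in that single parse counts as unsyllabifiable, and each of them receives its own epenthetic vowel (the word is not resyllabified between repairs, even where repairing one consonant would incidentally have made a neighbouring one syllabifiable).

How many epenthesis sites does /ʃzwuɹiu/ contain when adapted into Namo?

After substitution the input is /ðzwuɹiu/.
The unsyllabifiable consonants are /ð/, /z/; each receives one epenthetic vowel.

2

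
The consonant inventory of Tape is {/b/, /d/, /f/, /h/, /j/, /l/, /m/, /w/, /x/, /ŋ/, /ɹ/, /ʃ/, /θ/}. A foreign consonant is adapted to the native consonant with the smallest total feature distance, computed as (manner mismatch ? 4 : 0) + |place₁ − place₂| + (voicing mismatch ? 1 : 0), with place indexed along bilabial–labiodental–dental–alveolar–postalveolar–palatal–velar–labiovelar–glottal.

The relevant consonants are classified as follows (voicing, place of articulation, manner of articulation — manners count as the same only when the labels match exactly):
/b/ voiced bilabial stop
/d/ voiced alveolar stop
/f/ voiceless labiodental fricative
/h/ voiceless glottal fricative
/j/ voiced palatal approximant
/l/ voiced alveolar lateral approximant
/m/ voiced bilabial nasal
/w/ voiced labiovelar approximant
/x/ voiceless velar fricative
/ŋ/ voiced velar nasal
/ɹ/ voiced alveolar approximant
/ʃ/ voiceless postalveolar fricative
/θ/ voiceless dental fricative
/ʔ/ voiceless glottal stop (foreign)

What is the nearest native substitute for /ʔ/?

h

/h/ is closest: manner differs (stop→fricative, +4), place distance 0 (glottal→glottal), same voicing; total 4. Next closest is /d/ at distance 6.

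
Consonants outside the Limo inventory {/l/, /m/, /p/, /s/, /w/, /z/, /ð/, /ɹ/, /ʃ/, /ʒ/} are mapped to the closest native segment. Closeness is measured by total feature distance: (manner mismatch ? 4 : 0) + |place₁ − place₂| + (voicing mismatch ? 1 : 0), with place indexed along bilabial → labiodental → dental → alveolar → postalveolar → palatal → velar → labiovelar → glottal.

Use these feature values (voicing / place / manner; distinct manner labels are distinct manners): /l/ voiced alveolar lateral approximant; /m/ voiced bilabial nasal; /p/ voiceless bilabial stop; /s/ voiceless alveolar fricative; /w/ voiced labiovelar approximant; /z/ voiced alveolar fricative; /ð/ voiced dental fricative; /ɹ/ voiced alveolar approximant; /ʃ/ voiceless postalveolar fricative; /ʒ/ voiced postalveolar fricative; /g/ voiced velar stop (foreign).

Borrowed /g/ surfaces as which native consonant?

w

/w/ is closest: manner differs (stop→approximant, +4), place distance 1 (velar→labiovelar), same voicing; total 5. Next closest is /ʒ/ at distance 6.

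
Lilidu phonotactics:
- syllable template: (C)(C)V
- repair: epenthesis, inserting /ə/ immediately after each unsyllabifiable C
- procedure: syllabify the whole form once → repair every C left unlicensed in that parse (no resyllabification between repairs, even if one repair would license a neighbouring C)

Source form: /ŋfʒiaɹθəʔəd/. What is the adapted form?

ŋəfʒiaɹθəʔədə

Under (C)(C)V, the unsyllabifiable consonants are /ŋ/, /d/ (no codas are permitted; onsets may contain at most 2 consonants).
Epenthesis after each stranded consonant: /ŋ/ → /ŋə/, /d/ → /də/.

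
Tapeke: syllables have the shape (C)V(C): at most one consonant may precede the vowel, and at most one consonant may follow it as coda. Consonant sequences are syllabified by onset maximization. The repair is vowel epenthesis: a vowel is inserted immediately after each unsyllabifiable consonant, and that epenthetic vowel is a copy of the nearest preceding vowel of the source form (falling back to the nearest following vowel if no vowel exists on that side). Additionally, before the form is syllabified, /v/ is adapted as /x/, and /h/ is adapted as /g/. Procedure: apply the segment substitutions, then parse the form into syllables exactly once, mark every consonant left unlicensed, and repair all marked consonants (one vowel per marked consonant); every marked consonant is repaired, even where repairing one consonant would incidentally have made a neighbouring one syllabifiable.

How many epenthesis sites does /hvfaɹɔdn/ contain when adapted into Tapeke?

3

After substitution the input is /gxfaɹɔdn/.
The unsyllabifiable consonants are /g/, /x/, /n/; each receives one epenthetic vowel.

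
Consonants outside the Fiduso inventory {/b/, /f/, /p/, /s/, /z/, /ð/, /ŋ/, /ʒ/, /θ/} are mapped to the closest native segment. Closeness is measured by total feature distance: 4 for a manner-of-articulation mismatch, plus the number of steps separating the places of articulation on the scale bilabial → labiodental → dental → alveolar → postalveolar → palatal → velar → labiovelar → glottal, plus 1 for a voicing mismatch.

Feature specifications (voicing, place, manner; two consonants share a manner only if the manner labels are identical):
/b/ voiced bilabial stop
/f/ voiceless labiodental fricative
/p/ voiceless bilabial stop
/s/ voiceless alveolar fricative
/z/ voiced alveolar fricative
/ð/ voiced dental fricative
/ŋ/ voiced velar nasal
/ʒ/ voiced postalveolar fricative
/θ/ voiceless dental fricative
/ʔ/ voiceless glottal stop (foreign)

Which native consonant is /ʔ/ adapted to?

/ŋ/ is closest: manner differs (stop→nasal, +4), place distance 2 (glottal→velar), voicing differs (+1); total 7. Next closest is /p/ at distance 8.

ŋ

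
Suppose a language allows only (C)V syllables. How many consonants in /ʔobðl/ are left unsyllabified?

Under (C)V, the unsyllabifiable consonants are /b/, /ð/, /l/ (no codas are permitted; onsets are limited to one consonant).

3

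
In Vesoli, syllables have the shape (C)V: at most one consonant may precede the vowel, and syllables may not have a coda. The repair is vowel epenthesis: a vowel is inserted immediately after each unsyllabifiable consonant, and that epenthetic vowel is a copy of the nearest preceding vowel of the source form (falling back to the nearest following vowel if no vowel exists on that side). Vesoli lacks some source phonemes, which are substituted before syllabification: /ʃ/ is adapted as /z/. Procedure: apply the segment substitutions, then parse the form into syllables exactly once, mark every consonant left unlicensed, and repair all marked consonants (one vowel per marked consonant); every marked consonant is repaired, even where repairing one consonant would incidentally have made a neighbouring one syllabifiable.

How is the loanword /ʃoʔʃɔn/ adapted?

zoʔozɔnɔ

Substitution: /ʃ/ → /z/, giving /zoʔzɔn/.
The consonants /ʔ/, /n/ cannot be parsed into a legal (C)V syllable (no codas are permitted; onsets are limited to one consonant).
Inserting the epenthetic vowel yields /ʔ/ → /ʔo/, /n/ → /nɔ/.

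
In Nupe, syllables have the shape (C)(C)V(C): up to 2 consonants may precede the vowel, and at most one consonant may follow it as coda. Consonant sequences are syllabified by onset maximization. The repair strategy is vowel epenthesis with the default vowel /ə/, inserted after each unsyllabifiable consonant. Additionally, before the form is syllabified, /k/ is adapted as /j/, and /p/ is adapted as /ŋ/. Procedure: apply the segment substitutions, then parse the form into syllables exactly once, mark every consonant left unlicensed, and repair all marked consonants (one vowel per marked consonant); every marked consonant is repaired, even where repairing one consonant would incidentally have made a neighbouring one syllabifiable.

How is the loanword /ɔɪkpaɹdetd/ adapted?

Substitution: /k/ → /j/, /p/ → /ŋ/, giving /ɔɪjŋaɹdetd/.
Syllabifying with onset maximization leaves /d/ stranded (at most one coda consonant is licensed; onsets may contain at most 2 consonants).
Epenthesis after each stranded consonant: /d/ → /də/.

ɔɪjŋaɹdetdə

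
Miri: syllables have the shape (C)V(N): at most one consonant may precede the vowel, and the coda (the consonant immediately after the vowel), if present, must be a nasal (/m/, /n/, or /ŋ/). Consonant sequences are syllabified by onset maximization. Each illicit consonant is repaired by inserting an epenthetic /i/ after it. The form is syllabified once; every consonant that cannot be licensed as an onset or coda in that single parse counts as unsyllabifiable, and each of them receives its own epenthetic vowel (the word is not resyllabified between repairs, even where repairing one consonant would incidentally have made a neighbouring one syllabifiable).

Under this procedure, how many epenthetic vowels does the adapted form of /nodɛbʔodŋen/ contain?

2

The unsyllabifiable consonants are /b/, /d/; each receives one epenthetic vowel.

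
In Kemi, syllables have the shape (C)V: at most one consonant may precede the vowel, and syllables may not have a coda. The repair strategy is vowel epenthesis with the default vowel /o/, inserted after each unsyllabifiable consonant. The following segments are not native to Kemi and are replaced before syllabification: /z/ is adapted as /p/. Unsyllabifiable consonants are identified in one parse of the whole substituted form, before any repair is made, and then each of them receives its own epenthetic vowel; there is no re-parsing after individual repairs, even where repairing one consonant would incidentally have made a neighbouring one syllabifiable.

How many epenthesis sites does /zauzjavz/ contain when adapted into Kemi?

After substitution the input is /paupjavp/.
The unsyllabifiable consonants are /p/, /v/, /p/; each receives one epenthetic vowel.

3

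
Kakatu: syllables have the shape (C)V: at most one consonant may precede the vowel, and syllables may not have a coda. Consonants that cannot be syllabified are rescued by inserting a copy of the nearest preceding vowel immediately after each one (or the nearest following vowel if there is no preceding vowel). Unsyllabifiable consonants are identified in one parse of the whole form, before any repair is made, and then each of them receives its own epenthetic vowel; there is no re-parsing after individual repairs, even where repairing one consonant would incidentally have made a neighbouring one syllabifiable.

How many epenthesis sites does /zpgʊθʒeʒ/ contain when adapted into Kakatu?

4

The unsyllabifiable consonants are /z/, /p/, /θ/, /ʒ/; each receives one epenthetic vowel.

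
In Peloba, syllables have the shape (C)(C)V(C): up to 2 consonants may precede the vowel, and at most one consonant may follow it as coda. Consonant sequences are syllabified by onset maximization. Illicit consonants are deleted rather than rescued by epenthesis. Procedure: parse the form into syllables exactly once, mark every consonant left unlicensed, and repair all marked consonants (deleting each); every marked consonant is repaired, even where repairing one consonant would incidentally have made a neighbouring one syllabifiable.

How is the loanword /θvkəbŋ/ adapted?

vkəb

Syllabifying with onset maximization leaves /θ/, /ŋ/ stranded (at most one coda consonant is licensed; onsets may contain at most 2 consonants).
Deletion applies to /θ/, /ŋ/.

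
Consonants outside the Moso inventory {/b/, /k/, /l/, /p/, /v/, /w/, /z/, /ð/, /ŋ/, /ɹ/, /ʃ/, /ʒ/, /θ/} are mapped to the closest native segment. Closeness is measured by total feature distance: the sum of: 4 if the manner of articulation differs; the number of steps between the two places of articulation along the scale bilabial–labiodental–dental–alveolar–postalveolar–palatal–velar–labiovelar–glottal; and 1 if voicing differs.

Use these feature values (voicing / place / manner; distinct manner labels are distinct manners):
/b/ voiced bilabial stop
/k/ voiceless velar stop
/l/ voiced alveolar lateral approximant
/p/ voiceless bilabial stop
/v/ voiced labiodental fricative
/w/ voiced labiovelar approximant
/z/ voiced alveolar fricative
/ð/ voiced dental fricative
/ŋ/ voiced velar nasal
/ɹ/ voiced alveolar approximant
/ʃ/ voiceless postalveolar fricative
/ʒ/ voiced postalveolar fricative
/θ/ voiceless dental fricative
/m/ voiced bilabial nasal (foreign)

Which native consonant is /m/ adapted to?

/b/ is closest: manner differs (nasal→stop, +4), place distance 0 (bilabial→bilabial), same voicing; total 4. Next closest is /p/ at distance 5.

b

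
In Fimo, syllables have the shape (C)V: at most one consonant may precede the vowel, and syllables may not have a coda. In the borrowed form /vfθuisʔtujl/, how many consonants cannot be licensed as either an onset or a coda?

The consonants /v/, /f/, /s/, /ʔ/, /j/, /l/ cannot be parsed into a legal (C)V syllable (no codas are permitted; onsets are limited to one consonant).

6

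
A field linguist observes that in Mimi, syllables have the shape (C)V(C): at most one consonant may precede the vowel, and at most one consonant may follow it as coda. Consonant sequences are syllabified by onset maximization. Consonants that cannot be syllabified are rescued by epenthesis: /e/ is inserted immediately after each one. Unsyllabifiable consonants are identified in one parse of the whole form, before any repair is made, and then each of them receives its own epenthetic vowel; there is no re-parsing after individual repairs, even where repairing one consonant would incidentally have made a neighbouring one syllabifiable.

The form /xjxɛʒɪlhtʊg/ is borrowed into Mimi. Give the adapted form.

Syllabifying with onset maximization leaves /x/, /j/, /h/ stranded (at most one coda consonant is licensed; onsets are limited to one consonant).
Epenthesis after each stranded consonant: /x/ → /xe/, /j/ → /je/, /h/ → /he/.

xejexɛʒɪlhetʊg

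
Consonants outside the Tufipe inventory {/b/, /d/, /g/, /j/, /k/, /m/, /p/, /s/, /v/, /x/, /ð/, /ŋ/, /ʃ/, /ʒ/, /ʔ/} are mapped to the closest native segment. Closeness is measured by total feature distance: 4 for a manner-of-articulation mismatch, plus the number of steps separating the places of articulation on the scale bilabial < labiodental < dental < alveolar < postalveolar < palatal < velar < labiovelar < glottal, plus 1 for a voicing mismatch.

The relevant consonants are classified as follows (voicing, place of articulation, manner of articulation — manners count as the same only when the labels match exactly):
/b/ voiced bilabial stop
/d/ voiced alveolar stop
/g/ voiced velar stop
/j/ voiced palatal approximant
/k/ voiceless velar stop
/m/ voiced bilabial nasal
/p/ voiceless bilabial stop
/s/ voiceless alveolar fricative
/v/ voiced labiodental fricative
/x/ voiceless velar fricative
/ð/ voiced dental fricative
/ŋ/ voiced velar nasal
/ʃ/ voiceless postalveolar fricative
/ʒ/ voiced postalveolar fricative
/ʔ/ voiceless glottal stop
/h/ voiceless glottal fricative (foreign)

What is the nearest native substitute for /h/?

x

/x/ is closest: same manner (fricative), place distance 2 (glottal→velar), same voicing; total 2. Next closest is /ʃ/ at distance 4.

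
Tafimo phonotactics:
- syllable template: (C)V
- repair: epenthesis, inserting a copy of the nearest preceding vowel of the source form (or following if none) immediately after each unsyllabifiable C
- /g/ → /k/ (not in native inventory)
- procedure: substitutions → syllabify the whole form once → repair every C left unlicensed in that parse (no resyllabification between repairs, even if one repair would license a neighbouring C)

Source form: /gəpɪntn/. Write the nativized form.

kəpɪnɪtɪnɪ

Substitution: /g/ → /k/, giving /kəpɪntn/.
Syllabifying with onset maximization leaves /n/, /t/, /n/ stranded (no codas are permitted; onsets are limited to one consonant).
Inserting the epenthetic vowel yields /n/ → /nɪ/, /t/ → /tɪ/, /n/ → /nɪ/.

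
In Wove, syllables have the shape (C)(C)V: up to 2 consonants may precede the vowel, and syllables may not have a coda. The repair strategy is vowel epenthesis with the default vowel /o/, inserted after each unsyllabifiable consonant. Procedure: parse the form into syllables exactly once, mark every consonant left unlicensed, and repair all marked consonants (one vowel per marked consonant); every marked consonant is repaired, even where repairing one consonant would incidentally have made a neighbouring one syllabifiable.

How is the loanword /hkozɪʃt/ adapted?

hkozɪʃoto

Syllabifying with onset maximization leaves /ʃ/, /t/ stranded (no codas are permitted; onsets may contain at most 2 consonants).
Epenthesis after each stranded consonant: /ʃ/ → /ʃo/, /t/ → /to/.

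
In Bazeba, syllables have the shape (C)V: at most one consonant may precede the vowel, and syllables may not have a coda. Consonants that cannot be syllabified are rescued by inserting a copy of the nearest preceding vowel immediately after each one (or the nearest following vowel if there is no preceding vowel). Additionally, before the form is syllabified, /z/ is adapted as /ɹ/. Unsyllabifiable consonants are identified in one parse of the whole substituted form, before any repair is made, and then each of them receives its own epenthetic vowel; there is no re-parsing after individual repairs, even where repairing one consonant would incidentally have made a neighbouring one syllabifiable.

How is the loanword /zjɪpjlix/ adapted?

ɹɪjɪpɪjɪlixi

Substitution: /z/ → /ɹ/, giving /ɹjɪpjlix/.
The consonants /ɹ/, /p/, /j/, /x/ cannot be parsed into a legal (C)V syllable (no codas are permitted; onsets are limited to one consonant).
Each unlicensed consonant becomes the onset of a new syllable: /ɹ/ → /ɹɪ/, /p/ → /pɪ/, /j/ → /jɪ/, /x/ → /xi/.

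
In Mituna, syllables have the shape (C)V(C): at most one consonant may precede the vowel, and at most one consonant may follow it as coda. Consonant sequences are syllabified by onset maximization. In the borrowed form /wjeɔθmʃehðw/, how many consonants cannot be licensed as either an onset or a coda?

Syllabifying with onset maximization leaves /w/, /m/, /ð/, /w/ stranded (at most one coda consonant is licensed; onsets are limited to one consonant).

4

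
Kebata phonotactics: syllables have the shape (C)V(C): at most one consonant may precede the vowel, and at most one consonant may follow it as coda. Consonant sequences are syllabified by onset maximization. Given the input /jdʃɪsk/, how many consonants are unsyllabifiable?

3

Under (C)V(C), the unsyllabifiable consonants are /j/, /d/, /k/ (at most one coda consonant is licensed; onsets are limited to one consonant).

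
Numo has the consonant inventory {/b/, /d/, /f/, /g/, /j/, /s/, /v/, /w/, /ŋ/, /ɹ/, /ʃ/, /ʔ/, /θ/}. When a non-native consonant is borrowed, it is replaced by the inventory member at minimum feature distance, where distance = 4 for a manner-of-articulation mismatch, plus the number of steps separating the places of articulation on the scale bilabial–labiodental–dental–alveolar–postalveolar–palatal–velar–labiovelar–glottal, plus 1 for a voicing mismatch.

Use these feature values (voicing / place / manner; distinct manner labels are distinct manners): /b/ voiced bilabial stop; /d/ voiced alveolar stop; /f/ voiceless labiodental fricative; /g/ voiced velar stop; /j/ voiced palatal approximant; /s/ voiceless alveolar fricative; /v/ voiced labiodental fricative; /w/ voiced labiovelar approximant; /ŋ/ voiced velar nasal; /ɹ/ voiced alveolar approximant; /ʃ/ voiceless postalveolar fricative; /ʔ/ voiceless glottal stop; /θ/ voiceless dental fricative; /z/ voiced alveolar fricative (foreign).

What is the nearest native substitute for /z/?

/s/ is closest: same manner (fricative), place distance 0 (alveolar→alveolar), voicing differs (+1); total 1. Next closest is /v/ at distance 2.

s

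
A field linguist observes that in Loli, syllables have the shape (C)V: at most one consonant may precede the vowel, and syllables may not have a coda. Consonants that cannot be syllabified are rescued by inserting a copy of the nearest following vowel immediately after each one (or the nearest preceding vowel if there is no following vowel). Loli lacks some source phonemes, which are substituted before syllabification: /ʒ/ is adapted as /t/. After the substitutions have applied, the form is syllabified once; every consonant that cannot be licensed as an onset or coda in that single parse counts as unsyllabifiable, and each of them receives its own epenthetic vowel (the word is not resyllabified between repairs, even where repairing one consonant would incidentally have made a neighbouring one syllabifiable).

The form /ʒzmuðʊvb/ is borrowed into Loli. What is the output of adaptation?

tuzumuðʊvʊbʊ

Substitution: /ʒ/ → /t/, giving /tzmuðʊvb/.
Under (C)V, the unsyllabifiable consonants are /t/, /z/, /v/, /b/ (no codas are permitted; onsets are limited to one consonant).
Epenthesis after each stranded consonant: /t/ → /tu/, /z/ → /zu/, /v/ → /vʊ/, /b/ → /bʊ/.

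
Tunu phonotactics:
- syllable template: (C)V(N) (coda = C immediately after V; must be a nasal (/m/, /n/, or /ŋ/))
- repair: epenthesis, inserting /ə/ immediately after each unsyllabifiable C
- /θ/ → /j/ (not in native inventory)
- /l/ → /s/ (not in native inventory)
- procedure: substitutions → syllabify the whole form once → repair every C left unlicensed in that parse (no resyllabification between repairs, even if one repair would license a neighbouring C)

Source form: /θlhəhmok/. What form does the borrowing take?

jəsəhəhəmokə

Substitution: /θ/ → /j/, /l/ → /s/, giving /jshəhmok/.
Under (C)V(N), the unsyllabifiable consonants are /j/, /s/, /h/, /k/ (only a nasal (/m/, /n/, or /ŋ/) is licensed in coda position; onsets are limited to one consonant).
Inserting the epenthetic vowel yields /j/ → /jə/, /s/ → /sə/, /h/ → /hə/, /k/ → /kə/.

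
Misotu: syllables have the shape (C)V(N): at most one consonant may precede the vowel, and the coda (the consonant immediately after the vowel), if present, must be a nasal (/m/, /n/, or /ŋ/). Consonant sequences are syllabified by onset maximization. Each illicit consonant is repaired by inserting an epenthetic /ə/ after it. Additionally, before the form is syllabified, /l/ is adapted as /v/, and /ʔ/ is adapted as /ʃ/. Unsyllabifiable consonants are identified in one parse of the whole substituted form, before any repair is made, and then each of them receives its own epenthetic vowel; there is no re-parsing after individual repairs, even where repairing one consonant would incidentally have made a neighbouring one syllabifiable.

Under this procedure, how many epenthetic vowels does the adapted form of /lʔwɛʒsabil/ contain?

4

After substitution the input is /vʃwɛʒsabiv/.
The unsyllabifiable consonants are /v/, /ʃ/, /ʒ/, /v/; each receives one epenthetic vowel.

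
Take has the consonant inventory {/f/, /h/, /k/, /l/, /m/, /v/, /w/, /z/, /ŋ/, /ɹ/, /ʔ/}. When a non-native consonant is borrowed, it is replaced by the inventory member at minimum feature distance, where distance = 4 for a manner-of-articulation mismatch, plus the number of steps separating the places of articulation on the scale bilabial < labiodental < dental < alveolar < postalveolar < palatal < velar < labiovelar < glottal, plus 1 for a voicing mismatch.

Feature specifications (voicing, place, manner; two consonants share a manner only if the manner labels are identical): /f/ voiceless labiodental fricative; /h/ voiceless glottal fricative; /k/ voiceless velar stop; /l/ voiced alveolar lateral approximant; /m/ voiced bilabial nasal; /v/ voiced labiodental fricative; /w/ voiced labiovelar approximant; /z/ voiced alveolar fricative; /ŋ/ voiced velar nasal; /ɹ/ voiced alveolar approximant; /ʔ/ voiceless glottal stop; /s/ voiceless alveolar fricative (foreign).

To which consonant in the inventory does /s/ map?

z

/z/ is closest: same manner (fricative), place distance 0 (alveolar→alveolar), voicing differs (+1); total 1. Next closest is /f/ at distance 2.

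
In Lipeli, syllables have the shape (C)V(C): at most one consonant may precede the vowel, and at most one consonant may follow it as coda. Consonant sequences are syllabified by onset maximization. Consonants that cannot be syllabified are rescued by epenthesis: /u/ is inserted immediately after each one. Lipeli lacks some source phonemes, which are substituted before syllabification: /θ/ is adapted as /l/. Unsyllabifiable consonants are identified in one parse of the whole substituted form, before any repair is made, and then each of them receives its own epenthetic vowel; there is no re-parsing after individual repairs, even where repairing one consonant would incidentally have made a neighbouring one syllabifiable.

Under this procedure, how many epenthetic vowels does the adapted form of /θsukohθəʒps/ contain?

3

After substitution the input is /lsukohləʒps/.
The unsyllabifiable consonants are /l/, /p/, /s/; each receives one epenthetic vowel.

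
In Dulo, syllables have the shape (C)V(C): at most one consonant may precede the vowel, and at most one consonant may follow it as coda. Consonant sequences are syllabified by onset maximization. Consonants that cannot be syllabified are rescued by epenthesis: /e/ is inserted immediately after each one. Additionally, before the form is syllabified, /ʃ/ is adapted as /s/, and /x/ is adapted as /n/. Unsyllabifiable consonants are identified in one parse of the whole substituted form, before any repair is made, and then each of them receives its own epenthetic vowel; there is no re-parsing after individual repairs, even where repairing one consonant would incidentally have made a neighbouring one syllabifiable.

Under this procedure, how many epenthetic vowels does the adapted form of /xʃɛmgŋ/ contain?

After substitution the input is /nsɛmgŋ/.
The unsyllabifiable consonants are /n/, /g/, /ŋ/; each receives one epenthetic vowel.

3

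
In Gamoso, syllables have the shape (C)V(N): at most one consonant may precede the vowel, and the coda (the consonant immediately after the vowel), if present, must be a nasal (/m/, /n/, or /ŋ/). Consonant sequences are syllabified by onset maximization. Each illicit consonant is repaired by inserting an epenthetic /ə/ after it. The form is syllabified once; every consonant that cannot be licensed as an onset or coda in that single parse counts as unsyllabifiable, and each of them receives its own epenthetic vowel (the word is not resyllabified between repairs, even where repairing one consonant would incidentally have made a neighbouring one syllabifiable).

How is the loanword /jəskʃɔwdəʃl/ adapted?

jəsəkəʃɔwədəʃələ

Under (C)V(N), the unsyllabifiable consonants are /s/, /k/, /w/, /ʃ/, /l/ (only a nasal (/m/, /n/, or /ŋ/) is licensed in coda position; onsets are limited to one consonant).
Inserting the epenthetic vowel yields /s/ → /sə/, /k/ → /kə/, /w/ → /wə/, /ʃ/ → /ʃə/, /l/ → /lə/.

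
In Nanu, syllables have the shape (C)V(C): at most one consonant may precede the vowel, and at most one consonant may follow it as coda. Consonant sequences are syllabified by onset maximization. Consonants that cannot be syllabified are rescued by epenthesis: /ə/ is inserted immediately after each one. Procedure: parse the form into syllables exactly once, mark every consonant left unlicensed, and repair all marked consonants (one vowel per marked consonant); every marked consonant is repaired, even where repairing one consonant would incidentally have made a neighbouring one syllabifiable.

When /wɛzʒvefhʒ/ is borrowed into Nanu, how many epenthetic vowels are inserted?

The unsyllabifiable consonants are /ʒ/, /h/, /ʒ/; each receives one epenthetic vowel.

3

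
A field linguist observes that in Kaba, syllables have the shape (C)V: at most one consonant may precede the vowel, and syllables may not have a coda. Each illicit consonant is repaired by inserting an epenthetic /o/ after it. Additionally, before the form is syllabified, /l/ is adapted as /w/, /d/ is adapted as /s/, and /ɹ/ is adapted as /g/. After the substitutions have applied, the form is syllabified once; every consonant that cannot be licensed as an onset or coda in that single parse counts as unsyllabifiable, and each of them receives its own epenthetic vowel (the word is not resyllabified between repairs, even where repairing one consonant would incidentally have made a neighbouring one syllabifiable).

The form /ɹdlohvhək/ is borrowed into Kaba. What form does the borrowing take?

gosowohovohəko

Substitution: /ɹ/ → /g/, /d/ → /s/, /l/ → /w/, giving /gswohvhək/.
The consonants /g/, /s/, /h/, /v/, /k/ cannot be parsed into a legal (C)V syllable (no codas are permitted; onsets are limited to one consonant).
Each unlicensed consonant becomes the onset of a new syllable: /g/ → /go/, /s/ → /so/, /h/ → /ho/, /v/ → /vo/, /k/ → /ko/.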